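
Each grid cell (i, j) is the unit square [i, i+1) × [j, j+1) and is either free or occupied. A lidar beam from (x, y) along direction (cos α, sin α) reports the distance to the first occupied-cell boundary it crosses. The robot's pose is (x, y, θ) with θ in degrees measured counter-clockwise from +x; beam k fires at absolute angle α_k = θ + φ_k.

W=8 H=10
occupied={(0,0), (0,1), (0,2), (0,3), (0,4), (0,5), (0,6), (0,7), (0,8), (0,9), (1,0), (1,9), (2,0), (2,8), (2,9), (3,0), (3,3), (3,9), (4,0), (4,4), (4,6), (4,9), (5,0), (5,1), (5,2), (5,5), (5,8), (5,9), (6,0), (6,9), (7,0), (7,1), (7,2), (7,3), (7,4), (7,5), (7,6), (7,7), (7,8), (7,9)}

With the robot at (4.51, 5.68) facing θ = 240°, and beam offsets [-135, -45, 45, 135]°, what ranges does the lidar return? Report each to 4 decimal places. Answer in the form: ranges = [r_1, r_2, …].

ranges = [0.3313, 3.6338, 0.7040, 0.5073]

beam 1: φ=-135°, α=105°
  d=(-0.2588,0.9659)  start (4,5)  tX=1.9705 tY=0.3313  stride 1/|dx|=3.8637 1/|dy|=1.0353
    cross y-line → (4,6), t=0.3313 (wall)
  → r_1 = 0.3313
beam 2: φ=-45°, α=195°
  d=(-0.9659,-0.2588)  start (4,5)  tX=0.5280 tY=2.6273  stride 1/|dx|=1.0353 1/|dy|=3.8637
    cross x-line → (3,5), t=0.5280
    cross x-line → (2,5), t=1.5633
    cross x-line → (1,5), t=2.5985
    cross y-line → (1,4), t=2.6273
    cross x-line → (0,4), t=3.6338 (wall)
  → r_2 = 3.6338
beam 3: φ=45°, α=285°
  d=(0.2588,-0.9659)  start (4,5)  tX=1.8932 tY=0.7040  stride 1/|dx|=3.8637 1/|dy|=1.0353
    cross y-line → (4,4), t=0.7040 (wall)
  → r_3 = 0.7040
beam 4: φ=135°, α=15°
  d=(0.9659,0.2588)  start (4,5)  tX=0.5073 tY=1.2364  stride 1/|dx|=1.0353 1/|dy|=3.8637
    cross x-line → (5,5), t=0.5073 (wall)
  → r_4 = 0.5073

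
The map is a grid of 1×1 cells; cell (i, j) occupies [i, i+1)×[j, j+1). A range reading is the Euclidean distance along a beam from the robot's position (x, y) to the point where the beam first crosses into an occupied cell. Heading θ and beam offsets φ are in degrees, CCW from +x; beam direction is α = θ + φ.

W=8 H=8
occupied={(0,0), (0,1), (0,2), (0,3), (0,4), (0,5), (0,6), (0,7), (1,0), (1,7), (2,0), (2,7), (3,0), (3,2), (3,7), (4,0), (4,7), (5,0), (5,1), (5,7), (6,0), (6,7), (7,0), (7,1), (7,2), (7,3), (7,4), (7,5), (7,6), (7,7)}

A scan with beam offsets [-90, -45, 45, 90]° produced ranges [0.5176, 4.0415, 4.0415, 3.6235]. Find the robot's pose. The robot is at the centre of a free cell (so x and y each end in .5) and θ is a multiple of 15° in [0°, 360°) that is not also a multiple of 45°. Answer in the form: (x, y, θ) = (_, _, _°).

(x, y, θ) = (3.5, 3.5, 15°)

Candidates: 34 free-cell centres × 16 headings = 544 poses. Raycast each; keep the one whose scan matches to 4 dp.
  (1.5, 3.5, 210°): beam 1 = 1.0000 ≠ 0.5176 ✗
  (2.5, 3.5, 105°): beam 1 = 4.6587 ≠ 0.5176 ✗
  (2.5, 5.5, 165°): beam 1 = 1.5529 ≠ 0.5176 ✗
  (1.5, 4.5, 120°): beam 1 = 5.0000 ≠ 0.5176 ✗
  …
  (3.5, 3.5, 15°): r_1=0.5176, r_2=4.0415, r_3=4.0415, r_4=3.6235 — all match ✓
Unique over the lattice → pose = (3.5, 3.5, 15°).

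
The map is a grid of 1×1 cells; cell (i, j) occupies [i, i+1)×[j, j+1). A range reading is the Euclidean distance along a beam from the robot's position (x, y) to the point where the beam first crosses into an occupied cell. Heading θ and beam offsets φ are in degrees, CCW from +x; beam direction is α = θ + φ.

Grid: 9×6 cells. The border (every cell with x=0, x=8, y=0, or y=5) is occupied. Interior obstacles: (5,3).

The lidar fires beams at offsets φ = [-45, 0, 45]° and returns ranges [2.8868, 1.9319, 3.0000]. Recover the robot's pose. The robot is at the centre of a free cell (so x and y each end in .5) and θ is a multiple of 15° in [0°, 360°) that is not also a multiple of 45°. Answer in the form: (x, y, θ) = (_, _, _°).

(x, y, θ) = (7.5, 2.5, 165°)

Enumerate (i+0.5, j+0.5, θ) over the 27 free cells and 16 admissible headings. For each, cast all 3 beams and compare to the given ranges.
  (3.5, 3.5, 165°): beam 1 = 1.7321 ≠ 2.8868 ✗
  (5.5, 1.5, 60°): beam 1 = 2.5882 ≠ 2.8868 ✗
  (7.5, 2.5, 150°): beam 1 = 2.5882 ≠ 2.8868 ✗
  …
  (7.5, 2.5, 165°): r_1=2.8868, r_2=1.9319, r_3=3.0000 — all match ✓
No second candidate reproduces the full scan.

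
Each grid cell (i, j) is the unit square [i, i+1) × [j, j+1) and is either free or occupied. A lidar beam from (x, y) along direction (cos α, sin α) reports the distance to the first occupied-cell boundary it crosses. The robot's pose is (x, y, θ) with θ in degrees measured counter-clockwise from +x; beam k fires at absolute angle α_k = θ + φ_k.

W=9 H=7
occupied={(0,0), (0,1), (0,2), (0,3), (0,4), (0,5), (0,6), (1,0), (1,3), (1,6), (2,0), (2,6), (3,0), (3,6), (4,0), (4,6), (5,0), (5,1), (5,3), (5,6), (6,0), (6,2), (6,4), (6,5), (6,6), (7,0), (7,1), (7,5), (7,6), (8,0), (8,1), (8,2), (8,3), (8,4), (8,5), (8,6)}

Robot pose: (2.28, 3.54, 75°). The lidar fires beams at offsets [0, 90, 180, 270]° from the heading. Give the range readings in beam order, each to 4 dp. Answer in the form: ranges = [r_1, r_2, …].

beam 1: φ=0°, α=75°
  cosα=0.2588 sinα=0.9659 | (2,3) | tMaxX 2.7819 tMaxY 0.4762 | tΔX 3.8637 tΔY 1.0353
    t=0.4762 [y] (2,4)
    t=1.5115 [y] (2,5)
    t=2.5468 [y] (2,6) — stop
  → r_1 = 2.5468
beam 2: φ=90°, α=165°
  cosα=-0.9659 sinα=0.2588 | (2,3) | tMaxX 0.2899 tMaxY 1.7773 | tΔX 1.0353 tΔY 3.8637
    t=0.2899 [x] (1,3) — stop
  → r_2 = 0.2899
beam 3: φ=180°, α=255°
  cosα=-0.2588 sinα=-0.9659 | (2,3) | tMaxX 1.0818 tMaxY 0.5590 | tΔX 3.8637 tΔY 1.0353
    t=0.5590 [y] (2,2)
    t=1.0818 [x] (1,2)
    t=1.5943 [y] (1,1)
    t=2.6296 [y] (1,0) — stop
  → r_3 = 2.6296
beam 4: φ=270°, α=345°
  cosα=0.9659 sinα=-0.2588 | (2,3) | tMaxX 0.7454 tMaxY 2.0864 | tΔX 1.0353 tΔY 3.8637
    t=0.7454 [x] (3,3)
    t=1.7807 [x] (4,3)
    t=2.0864 [y] (4,2)
    t=2.8160 [x] (5,2)
    t=3.8512 [x] (6,2) — stop
  → r_4 = 3.8512

ranges = [2.5468, 0.2899, 2.6296, 3.8512]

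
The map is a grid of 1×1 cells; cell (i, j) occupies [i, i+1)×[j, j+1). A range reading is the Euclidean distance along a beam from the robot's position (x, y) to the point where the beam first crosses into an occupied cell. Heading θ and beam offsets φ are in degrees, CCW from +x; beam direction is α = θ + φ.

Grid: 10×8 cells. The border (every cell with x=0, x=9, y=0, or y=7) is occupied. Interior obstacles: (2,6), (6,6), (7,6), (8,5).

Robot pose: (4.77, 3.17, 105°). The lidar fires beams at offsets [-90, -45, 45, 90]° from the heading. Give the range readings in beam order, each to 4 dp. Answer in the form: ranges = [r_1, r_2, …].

beam 1: φ=-90°, α=15°
  cosα=0.9659 sinα=0.2588 | (4,3) | tMaxX 0.2381 tMaxY 3.2069 | tΔX 1.0353 tΔY 3.8637
    t=0.2381 [x] (5,3)
    t=1.2734 [x] (6,3)
    t=2.3087 [x] (7,3)
    t=3.2069 [y] (7,4)
    t=3.3439 [x] (8,4)
    t=4.3792 [x] (9,4) — stop
  → r_1 = 4.3792
beam 2: φ=-45°, α=60°
  cosα=0.5000 sinα=0.8660 | (4,3) | tMaxX 0.4600 tMaxY 0.9584 | tΔX 2.0000 tΔY 1.1547
    t=0.4600 [x] (5,3)
    t=0.9584 [y] (5,4)
    t=2.1131 [y] (5,5)
    t=2.4600 [x] (6,5)
    t=3.2678 [y] (6,6) — stop
  → r_2 = 3.2678
beam 3: φ=45°, α=150°
  cosα=-0.8660 sinα=0.5000 | (4,3) | tMaxX 0.8891 tMaxY 1.6600 | tΔX 1.1547 tΔY 2.0000
    t=0.8891 [x] (3,3)
    t=1.6600 [y] (3,4)
    t=2.0438 [x] (2,4)
    t=3.1985 [x] (1,4)
    t=3.6600 [y] (1,5)
    t=4.3532 [x] (0,5) — stop
  → r_3 = 4.3532
beam 4: φ=90°, α=195°
  cosα=-0.9659 sinα=-0.2588 | (4,3) | tMaxX 0.7972 tMaxY 0.6568 | tΔX 1.0353 tΔY 3.8637
    t=0.6568 [y] (4,2)
    t=0.7972 [x] (3,2)
    t=1.8324 [x] (2,2)
    t=2.8677 [x] (1,2)
    t=3.9030 [x] (0,2) — stop
  → r_4 = 3.9030

ranges = [4.3792, 3.2678, 4.3532, 3.9030]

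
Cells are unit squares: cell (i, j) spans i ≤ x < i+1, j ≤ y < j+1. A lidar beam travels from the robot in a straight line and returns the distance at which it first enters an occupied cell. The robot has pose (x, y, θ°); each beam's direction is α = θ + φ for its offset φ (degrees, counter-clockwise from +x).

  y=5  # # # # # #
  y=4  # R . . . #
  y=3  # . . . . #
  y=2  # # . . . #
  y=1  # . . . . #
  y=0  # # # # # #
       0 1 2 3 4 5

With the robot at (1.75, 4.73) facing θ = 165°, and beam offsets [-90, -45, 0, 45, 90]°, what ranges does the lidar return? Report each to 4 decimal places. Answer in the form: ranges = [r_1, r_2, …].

ranges = [0.2795, 0.3118, 0.7765, 0.8660, 1.7910]

beam 1: φ=-90°, α=75°
  dir = (cos 75°, sin 75°) = (0.2588, 0.9659); from cell (1,4)
  next x-line at t=0.9659, next y-line at t=0.2795; Δt_x=3.8637, Δt_y=1.0353
    y: enter (1,5) at t=0.2795 ← occupied
  → r_1 = 0.2795
beam 2: φ=-45°, α=120°
  dir = (cos 120°, sin 120°) = (-0.5000, 0.8660); from cell (1,4)
  next x-line at t=1.5000, next y-line at t=0.3118; Δt_x=2.0000, Δt_y=1.1547
    y: enter (1,5) at t=0.3118 ← occupied
  → r_2 = 0.3118
beam 3: φ=0°, α=165°
  dir = (cos 165°, sin 165°) = (-0.9659, 0.2588); from cell (1,4)
  next x-line at t=0.7765, next y-line at t=1.0432; Δt_x=1.0353, Δt_y=3.8637
    x: enter (0,4) at t=0.7765 ← occupied
  → r_3 = 0.7765
beam 4: φ=45°, α=210°
  dir = (cos 210°, sin 210°) = (-0.8660, -0.5000); from cell (1,4)
  next x-line at t=0.8660, next y-line at t=1.4600; Δt_x=1.1547, Δt_y=2.0000
    x: enter (0,4) at t=0.8660 ← occupied
  → r_4 = 0.8660
beam 5: φ=90°, α=255°
  dir = (cos 255°, sin 255°) = (-0.2588, -0.9659); from cell (1,4)
  next x-line at t=2.8978, next y-line at t=0.7558; Δt_x=3.8637, Δt_y=1.0353
    y: enter (1,3) at t=0.7558
    y: enter (1,2) at t=1.7910 ← occupied
  → r_5 = 1.7910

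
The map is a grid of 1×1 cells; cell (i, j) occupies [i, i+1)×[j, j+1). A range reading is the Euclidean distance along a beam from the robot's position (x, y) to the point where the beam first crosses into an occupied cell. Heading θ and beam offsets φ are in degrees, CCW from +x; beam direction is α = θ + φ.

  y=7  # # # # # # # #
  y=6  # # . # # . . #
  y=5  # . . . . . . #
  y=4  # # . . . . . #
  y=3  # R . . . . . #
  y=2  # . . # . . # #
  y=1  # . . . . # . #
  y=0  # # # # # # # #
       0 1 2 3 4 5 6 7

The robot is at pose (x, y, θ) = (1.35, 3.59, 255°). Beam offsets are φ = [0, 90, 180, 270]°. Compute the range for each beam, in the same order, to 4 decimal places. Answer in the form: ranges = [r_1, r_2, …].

beam 1: φ=0°, α=255°
  direction (-0.2588, -0.9659); cell (1,3); t to first gridline: x 1.3523, y 0.6108 (then +3.8637 / +1.0353)
    (1,2) via y @ 0.6108
    (0,2) via x @ 1.3523  # hit
  → r_1 = 1.3523
beam 2: φ=90°, α=345°
  direction (0.9659, -0.2588); cell (1,3); t to first gridline: x 0.6729, y 2.2796 (then +1.0353 / +3.8637)
    (2,3) via x @ 0.6729
    (3,3) via x @ 1.7082
    (3,2) via y @ 2.2796  # hit
  → r_2 = 2.2796
beam 3: φ=180°, α=75°
  direction (0.2588, 0.9659); cell (1,3); t to first gridline: x 2.5114, y 0.4245 (then +3.8637 / +1.0353)
    (1,4) via y @ 0.4245  # hit
  → r_3 = 0.4245
beam 4: φ=270°, α=165°
  direction (-0.9659, 0.2588); cell (1,3); t to first gridline: x 0.3623, y 1.5841 (then +1.0353 / +3.8637)
    (0,3) via x @ 0.3623  # hit
  → r_4 = 0.3623

ranges = [1.3523, 2.2796, 0.4245, 0.3623]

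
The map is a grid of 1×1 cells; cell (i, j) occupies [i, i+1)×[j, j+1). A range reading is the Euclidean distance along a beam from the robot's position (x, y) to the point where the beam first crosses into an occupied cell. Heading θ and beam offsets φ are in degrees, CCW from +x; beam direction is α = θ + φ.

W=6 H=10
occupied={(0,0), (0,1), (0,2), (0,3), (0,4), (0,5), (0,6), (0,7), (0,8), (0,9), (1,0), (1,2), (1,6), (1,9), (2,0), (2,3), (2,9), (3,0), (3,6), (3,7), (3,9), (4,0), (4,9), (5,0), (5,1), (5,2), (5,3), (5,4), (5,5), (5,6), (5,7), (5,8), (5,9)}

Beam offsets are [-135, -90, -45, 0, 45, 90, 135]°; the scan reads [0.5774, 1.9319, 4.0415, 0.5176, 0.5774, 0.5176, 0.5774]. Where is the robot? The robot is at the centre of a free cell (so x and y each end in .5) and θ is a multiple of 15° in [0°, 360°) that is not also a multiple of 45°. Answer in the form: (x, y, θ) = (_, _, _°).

(x, y, θ) = (1.5, 1.5, 75°)

Enumerate (i+0.5, j+0.5, θ) over the 27 free cells and 16 admissible headings. For each, cast all 7 beams and compare to the given ranges.
  (2.5, 7.5, 15°): beam 1 = 1.0000 ≠ 0.5774 ✗
  (2.5, 7.5, 120°): beam 1 = 0.5176 ≠ 0.5774 ✗
  (3.5, 2.5, 105°): beam 1 = 1.7321 ≠ 0.5774 ✗
  (4.5, 2.5, 285°): beam 1 = 1.7321 ≠ 0.5774 ✗
  …
  (1.5, 1.5, 75°): r_1=0.5774, r_2=1.9319, r_3=4.0415, r_4=0.5176, r_5=0.5774, r_6=0.5176, r_7=0.5774 — all match ✓
No second candidate reproduces the full scan.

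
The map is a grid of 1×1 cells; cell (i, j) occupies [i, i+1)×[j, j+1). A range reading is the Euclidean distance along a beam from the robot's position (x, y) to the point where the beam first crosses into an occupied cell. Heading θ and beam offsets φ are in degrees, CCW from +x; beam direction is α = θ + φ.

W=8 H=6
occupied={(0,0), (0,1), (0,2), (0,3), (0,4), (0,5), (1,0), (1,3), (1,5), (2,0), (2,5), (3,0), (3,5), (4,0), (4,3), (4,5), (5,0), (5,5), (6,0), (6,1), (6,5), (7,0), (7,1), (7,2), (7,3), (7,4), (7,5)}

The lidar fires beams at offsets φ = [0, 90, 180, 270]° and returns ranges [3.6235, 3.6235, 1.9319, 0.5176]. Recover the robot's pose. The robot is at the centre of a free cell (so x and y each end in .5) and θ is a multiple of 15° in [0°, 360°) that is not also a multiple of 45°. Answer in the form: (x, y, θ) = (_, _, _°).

(x, y, θ) = (3.5, 1.5, 15°)

The pose lattice has 21·16 = 336 candidates. Test each by forward raycasting.
  (4.5, 4.5, 195°): beam 1 = 2.5882 ≠ 3.6235 ✗
  (1.5, 4.5, 210°): beam 1 = 0.5774 ≠ 3.6235 ✗
  (2.5, 4.5, 240°): beam 1 = 1.0000 ≠ 3.6235 ✗
  …
  (3.5, 1.5, 15°): r_1=3.6235, r_2=3.6235, r_3=1.9319, r_4=0.5176 — all match ✓
Unique over the lattice → pose = (3.5, 1.5, 15°).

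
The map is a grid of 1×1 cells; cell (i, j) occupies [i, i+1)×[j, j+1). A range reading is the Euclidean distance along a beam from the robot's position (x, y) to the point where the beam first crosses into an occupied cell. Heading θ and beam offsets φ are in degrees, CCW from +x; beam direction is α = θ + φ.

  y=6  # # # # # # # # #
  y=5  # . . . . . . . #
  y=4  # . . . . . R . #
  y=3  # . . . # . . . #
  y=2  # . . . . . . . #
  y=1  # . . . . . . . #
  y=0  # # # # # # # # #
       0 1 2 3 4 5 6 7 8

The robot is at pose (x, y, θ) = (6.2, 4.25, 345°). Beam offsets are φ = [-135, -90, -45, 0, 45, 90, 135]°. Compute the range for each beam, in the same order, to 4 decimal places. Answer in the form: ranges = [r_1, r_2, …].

beam 1: φ=-135°, α=210°
  cosα=-0.8660 sinα=-0.5000 | (6,4) | tMaxX 0.2309 tMaxY 0.5000 | tΔX 1.1547 tΔY 2.0000
    t=0.2309 [x] (5,4)
    t=0.5000 [y] (5,3)
    t=1.3856 [x] (4,3) — stop
  → r_1 = 1.3856
beam 2: φ=-90°, α=255°
  cosα=-0.2588 sinα=-0.9659 | (6,4) | tMaxX 0.7727 tMaxY 0.2588 | tΔX 3.8637 tΔY 1.0353
    t=0.2588 [y] (6,3)
    t=0.7727 [x] (5,3)
    t=1.2941 [y] (5,2)
    t=2.3294 [y] (5,1)
    t=3.3646 [y] (5,0) — stop
  → r_2 = 3.3646
beam 3: φ=-45°, α=300°
  cosα=0.5000 sinα=-0.8660 | (6,4) | tMaxX 1.6000 tMaxY 0.2887 | tΔX 2.0000 tΔY 1.1547
    t=0.2887 [y] (6,3)
    t=1.4434 [y] (6,2)
    t=1.6000 [x] (7,2)
    t=2.5981 [y] (7,1)
    t=3.6000 [x] (8,1) — stop
  → r_3 = 3.6000
beam 4: φ=0°, α=345°
  cosα=0.9659 sinα=-0.2588 | (6,4) | tMaxX 0.8282 tMaxY 0.9659 | tΔX 1.0353 tΔY 3.8637
    t=0.8282 [x] (7,4)
    t=0.9659 [y] (7,3)
    t=1.8635 [x] (8,3) — stop
  → r_4 = 1.8635
beam 5: φ=45°, α=30°
  cosα=0.8660 sinα=0.5000 | (6,4) | tMaxX 0.9238 tMaxY 1.5000 | tΔX 1.1547 tΔY 2.0000
    t=0.9238 [x] (7,4)
    t=1.5000 [y] (7,5)
    t=2.0785 [x] (8,5) — stop
  → r_5 = 2.0785
beam 6: φ=90°, α=75°
  cosα=0.2588 sinα=0.9659 | (6,4) | tMaxX 3.0910 tMaxY 0.7765 | tΔX 3.8637 tΔY 1.0353
    t=0.7765 [y] (6,5)
    t=1.8117 [y] (6,6) — stop
  → r_6 = 1.8117
beam 7: φ=135°, α=120°
  cosα=-0.5000 sinα=0.8660 | (6,4) | tMaxX 0.4000 tMaxY 0.8660 | tΔX 2.0000 tΔY 1.1547
    t=0.4000 [x] (5,4)
    t=0.8660 [y] (5,5)
    t=2.0207 [y] (5,6) — stop
  → r_7 = 2.0207

ranges = [1.3856, 3.3646, 3.6000, 1.8635, 2.0785, 1.8117, 2.0207]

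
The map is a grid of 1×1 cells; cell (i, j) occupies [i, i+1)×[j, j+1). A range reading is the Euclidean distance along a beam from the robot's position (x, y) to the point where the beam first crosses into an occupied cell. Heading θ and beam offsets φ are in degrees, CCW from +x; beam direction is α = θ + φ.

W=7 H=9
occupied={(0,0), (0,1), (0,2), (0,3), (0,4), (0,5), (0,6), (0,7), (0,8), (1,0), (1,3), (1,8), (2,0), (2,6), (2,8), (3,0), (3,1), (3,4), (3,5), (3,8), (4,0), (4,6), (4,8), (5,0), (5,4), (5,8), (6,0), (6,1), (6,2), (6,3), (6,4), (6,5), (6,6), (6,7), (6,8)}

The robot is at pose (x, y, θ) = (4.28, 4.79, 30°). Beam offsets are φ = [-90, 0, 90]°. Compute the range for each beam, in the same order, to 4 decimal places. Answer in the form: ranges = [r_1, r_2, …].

beam 1: φ=-90°, α=300°
  dir = (cos 300°, sin 300°) = (0.5000, -0.8660); from cell (4,4)
  next x-line at t=1.4400, next y-line at t=0.9122; Δt_x=2.0000, Δt_y=1.1547
    y: enter (4,3) at t=0.9122
    x: enter (5,3) at t=1.4400
    y: enter (5,2) at t=2.0669
    y: enter (5,1) at t=3.2216
    x: enter (6,1) at t=3.4400 ← occupied
  → r_1 = 3.4400
beam 2: φ=0°, α=30°
  dir = (cos 30°, sin 30°) = (0.8660, 0.5000); from cell (4,4)
  next x-line at t=0.8314, next y-line at t=0.4200; Δt_x=1.1547, Δt_y=2.0000
    y: enter (4,5) at t=0.4200
    x: enter (5,5) at t=0.8314
    x: enter (6,5) at t=1.9861 ← occupied
  → r_2 = 1.9861
beam 3: φ=90°, α=120°
  dir = (cos 120°, sin 120°) = (-0.5000, 0.8660); from cell (4,4)
  next x-line at t=0.5600, next y-line at t=0.2425; Δt_x=2.0000, Δt_y=1.1547
    y: enter (4,5) at t=0.2425
    x: enter (3,5) at t=0.5600 ← occupied
  → r_3 = 0.5600

ranges = [3.4400, 1.9861, 0.5600]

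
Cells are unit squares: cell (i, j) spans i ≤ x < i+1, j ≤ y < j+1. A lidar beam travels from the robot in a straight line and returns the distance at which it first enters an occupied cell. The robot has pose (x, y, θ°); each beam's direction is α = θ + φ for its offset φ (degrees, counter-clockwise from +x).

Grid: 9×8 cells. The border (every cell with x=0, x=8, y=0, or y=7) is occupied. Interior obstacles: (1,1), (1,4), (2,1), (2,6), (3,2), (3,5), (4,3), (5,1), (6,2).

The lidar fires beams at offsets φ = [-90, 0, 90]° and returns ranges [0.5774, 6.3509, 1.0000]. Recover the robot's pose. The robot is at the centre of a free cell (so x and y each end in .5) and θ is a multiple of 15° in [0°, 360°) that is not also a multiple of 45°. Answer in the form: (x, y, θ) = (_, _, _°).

The pose lattice has 33·16 = 528 candidates. Test each by forward raycasting.
  (3.5, 1.5, 120°): beam 1 = 2.8868 ≠ 0.5774 ✗
  (5.5, 3.5, 165°): beam 1 = 3.6235 ≠ 0.5774 ✗
  (1.5, 6.5, 345°): beam 1 = 1.5529 ≠ 0.5774 ✗
  (2.5, 3.5, 165°): beam 1 = 1.9319 ≠ 0.5774 ✗
  (4.5, 6.5, 30°): beam 1 = 4.0415 ≠ 0.5774 ✗
  …
  (4.5, 1.5, 60°): r_1=0.5774, r_2=6.3509, r_3=1.0000 — all match ✓
Only this pose fits every beam.

(x, y, θ) = (4.5, 1.5, 60°)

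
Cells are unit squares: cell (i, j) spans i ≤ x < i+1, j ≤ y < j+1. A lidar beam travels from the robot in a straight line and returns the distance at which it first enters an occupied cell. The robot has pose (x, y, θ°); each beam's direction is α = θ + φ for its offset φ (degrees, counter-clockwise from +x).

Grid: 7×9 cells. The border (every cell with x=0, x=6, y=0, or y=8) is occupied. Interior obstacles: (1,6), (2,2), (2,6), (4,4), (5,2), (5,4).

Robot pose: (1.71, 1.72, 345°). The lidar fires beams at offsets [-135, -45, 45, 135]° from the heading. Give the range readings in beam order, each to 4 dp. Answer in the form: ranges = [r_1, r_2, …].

ranges = [0.8198, 0.8314, 0.5600, 1.4200]

beam 1: φ=-135°, α=210°
  dir = (cos 210°, sin 210°) = (-0.8660, -0.5000); from cell (1,1)
  next x-line at t=0.8198, next y-line at t=1.4400; Δt_x=1.1547, Δt_y=2.0000
    x: enter (0,1) at t=0.8198 ← occupied
  → r_1 = 0.8198
beam 2: φ=-45°, α=300°
  dir = (cos 300°, sin 300°) = (0.5000, -0.8660); from cell (1,1)
  next x-line at t=0.5800, next y-line at t=0.8314; Δt_x=2.0000, Δt_y=1.1547
    x: enter (2,1) at t=0.5800
    y: enter (2,0) at t=0.8314 ← occupied
  → r_2 = 0.8314
beam 3: φ=45°, α=30°
  dir = (cos 30°, sin 30°) = (0.8660, 0.5000); from cell (1,1)
  next x-line at t=0.3349, next y-line at t=0.5600; Δt_x=1.1547, Δt_y=2.0000
    x: enter (2,1) at t=0.3349
    y: enter (2,2) at t=0.5600 ← occupied
  → r_3 = 0.5600
beam 4: φ=135°, α=120°
  dir = (cos 120°, sin 120°) = (-0.5000, 0.8660); from cell (1,1)
  next x-line at t=1.4200, next y-line at t=0.3233; Δt_x=2.0000, Δt_y=1.1547
    y: enter (1,2) at t=0.3233
    x: enter (0,2) at t=1.4200 ← occupied
  → r_4 = 1.4200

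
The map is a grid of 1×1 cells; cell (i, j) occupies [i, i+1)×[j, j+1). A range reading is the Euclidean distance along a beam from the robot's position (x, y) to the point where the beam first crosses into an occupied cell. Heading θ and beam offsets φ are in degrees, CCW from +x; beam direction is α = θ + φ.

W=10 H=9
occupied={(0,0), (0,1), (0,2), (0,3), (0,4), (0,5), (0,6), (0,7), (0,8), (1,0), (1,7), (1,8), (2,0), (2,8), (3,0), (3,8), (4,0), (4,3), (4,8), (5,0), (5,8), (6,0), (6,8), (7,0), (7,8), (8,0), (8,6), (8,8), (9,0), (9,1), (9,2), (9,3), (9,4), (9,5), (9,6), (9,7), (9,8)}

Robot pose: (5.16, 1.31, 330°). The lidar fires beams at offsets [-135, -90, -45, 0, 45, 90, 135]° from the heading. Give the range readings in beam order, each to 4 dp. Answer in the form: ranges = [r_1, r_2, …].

ranges = [1.1977, 0.3580, 0.3209, 0.6200, 3.9755, 5.6800, 1.7496]

beam 1: φ=-135°, α=195°
  d=(-0.9659,-0.2588)  start (5,1)  tX=0.1656 tY=1.1977  stride 1/|dx|=1.0353 1/|dy|=3.8637
    cross x-line → (4,1), t=0.1656
    cross y-line → (4,0), t=1.1977 (wall)
  → r_1 = 1.1977
beam 2: φ=-90°, α=240°
  d=(-0.5000,-0.8660)  start (5,1)  tX=0.3200 tY=0.3580  stride 1/|dx|=2.0000 1/|dy|=1.1547
    cross x-line → (4,1), t=0.3200
    cross y-line → (4,0), t=0.3580 (wall)
  → r_2 = 0.3580
beam 3: φ=-45°, α=285°
  d=(0.2588,-0.9659)  start (5,1)  tX=3.2455 tY=0.3209  stride 1/|dx|=3.8637 1/|dy|=1.0353
    cross y-line → (5,0), t=0.3209 (wall)
  → r_3 = 0.3209
beam 4: φ=0°, α=330°
  d=(0.8660,-0.5000)  start (5,1)  tX=0.9699 tY=0.6200  stride 1/|dx|=1.1547 1/|dy|=2.0000
    cross y-line → (5,0), t=0.6200 (wall)
  → r_4 = 0.6200
beam 5: φ=45°, α=15°
  d=(0.9659,0.2588)  start (5,1)  tX=0.8696 tY=2.6660  stride 1/|dx|=1.0353 1/|dy|=3.8637
    cross x-line → (6,1), t=0.8696
    cross x-line → (7,1), t=1.9049
    cross y-line → (7,2), t=2.6660
    cross x-line → (8,2), t=2.9402
    cross x-line → (9,2), t=3.9755 (wall)
  → r_5 = 3.9755
beam 6: φ=90°, α=60°
  d=(0.5000,0.8660)  start (5,1)  tX=1.6800 tY=0.7967  stride 1/|dx|=2.0000 1/|dy|=1.1547
    cross y-line → (5,2), t=0.7967
    cross x-line → (6,2), t=1.6800
    cross y-line → (6,3), t=1.9514
    cross y-line → (6,4), t=3.1061
    cross x-line → (7,4), t=3.6800
    cross y-line → (7,5), t=4.2608
    cross y-line → (7,6), t=5.4155
    cross x-line → (8,6), t=5.6800 (wall)
  → r_6 = 5.6800
beam 7: φ=135°, α=105°
  d=(-0.2588,0.9659)  start (5,1)  tX=0.6182 tY=0.7143  stride 1/|dx|=3.8637 1/|dy|=1.0353
    cross x-line → (4,1), t=0.6182
    cross y-line → (4,2), t=0.7143
    cross y-line → (4,3), t=1.7496 (wall)
  → r_7 = 1.7496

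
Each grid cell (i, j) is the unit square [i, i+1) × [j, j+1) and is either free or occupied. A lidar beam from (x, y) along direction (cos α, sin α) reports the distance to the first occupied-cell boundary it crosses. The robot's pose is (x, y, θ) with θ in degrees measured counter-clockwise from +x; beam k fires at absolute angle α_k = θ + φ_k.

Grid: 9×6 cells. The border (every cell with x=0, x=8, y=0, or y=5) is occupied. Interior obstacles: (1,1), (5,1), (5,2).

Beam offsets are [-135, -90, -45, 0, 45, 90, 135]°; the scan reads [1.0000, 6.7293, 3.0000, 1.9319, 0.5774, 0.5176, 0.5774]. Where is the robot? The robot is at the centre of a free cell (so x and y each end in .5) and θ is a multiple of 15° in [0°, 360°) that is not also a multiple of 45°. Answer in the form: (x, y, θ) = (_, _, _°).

The pose lattice has 25·16 = 400 candidates. Test each by forward raycasting.
  (6.5, 3.5, 255°): beam 1 = 1.7321 ≠ 1.0000 ✗
  (6.5, 2.5, 330°): beam 1 = 0.5176 ≠ 1.0000 ✗
  (2.5, 2.5, 105°): beam 1 = 2.8868 ≠ 1.0000 ✗
  (6.5, 4.5, 105°): beam 1 = 1.7321 ≠ 1.0000 ✗
  …
  (7.5, 4.5, 285°): r_1=1.0000, r_2=6.7293, r_3=3.0000, r_4=1.9319, r_5=0.5774, r_6=0.5176, r_7=0.5774 — all match ✓
Unique over the lattice → pose = (7.5, 4.5, 285°).

(x, y, θ) = (7.5, 4.5, 285°)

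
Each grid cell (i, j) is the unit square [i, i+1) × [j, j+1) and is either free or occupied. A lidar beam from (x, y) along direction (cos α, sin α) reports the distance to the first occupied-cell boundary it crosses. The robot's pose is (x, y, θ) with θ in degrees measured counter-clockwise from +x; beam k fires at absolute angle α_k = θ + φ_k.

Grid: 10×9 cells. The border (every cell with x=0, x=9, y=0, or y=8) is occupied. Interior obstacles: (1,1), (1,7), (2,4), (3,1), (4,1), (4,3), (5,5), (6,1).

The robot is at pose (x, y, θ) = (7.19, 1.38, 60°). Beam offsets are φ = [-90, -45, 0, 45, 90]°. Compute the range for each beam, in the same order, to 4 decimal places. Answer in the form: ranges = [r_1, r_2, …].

ranges = [0.7600, 1.8738, 3.6200, 4.5978, 0.2194]

beam 1: φ=-90°, α=330°
  direction (0.8660, -0.5000); cell (7,1); t to first gridline: x 0.9353, y 0.7600 (then +1.1547 / +2.0000)
    (7,0) via y @ 0.7600  # hit
  → r_1 = 0.7600
beam 2: φ=-45°, α=15°
  direction (0.9659, 0.2588); cell (7,1); t to first gridline: x 0.8386, y 2.3955 (then +1.0353 / +3.8637)
    (8,1) via x @ 0.8386
    (9,1) via x @ 1.8738  # hit
  → r_2 = 1.8738
beam 3: φ=0°, α=60°
  direction (0.5000, 0.8660); cell (7,1); t to first gridline: x 1.6200, y 0.7159 (then +2.0000 / +1.1547)
    (7,2) via y @ 0.7159
    (8,2) via x @ 1.6200
    (8,3) via y @ 1.8706
    (8,4) via y @ 3.0253
    (9,4) via x @ 3.6200  # hit
  → r_3 = 3.6200
beam 4: φ=45°, α=105°
  direction (-0.2588, 0.9659); cell (7,1); t to first gridline: x 0.7341, y 0.6419 (then +3.8637 / +1.0353)
    (7,2) via y @ 0.6419
    (6,2) via x @ 0.7341
    (6,3) via y @ 1.6771
    (6,4) via y @ 2.7124
    (6,5) via y @ 3.7477
    (5,5) via x @ 4.5978  # hit
  → r_4 = 4.5978
beam 5: φ=90°, α=150°
  direction (-0.8660, 0.5000); cell (7,1); t to first gridline: x 0.2194, y 1.2400 (then +1.1547 / +2.0000)
    (6,1) via x @ 0.2194  # hit
  → r_5 = 0.2194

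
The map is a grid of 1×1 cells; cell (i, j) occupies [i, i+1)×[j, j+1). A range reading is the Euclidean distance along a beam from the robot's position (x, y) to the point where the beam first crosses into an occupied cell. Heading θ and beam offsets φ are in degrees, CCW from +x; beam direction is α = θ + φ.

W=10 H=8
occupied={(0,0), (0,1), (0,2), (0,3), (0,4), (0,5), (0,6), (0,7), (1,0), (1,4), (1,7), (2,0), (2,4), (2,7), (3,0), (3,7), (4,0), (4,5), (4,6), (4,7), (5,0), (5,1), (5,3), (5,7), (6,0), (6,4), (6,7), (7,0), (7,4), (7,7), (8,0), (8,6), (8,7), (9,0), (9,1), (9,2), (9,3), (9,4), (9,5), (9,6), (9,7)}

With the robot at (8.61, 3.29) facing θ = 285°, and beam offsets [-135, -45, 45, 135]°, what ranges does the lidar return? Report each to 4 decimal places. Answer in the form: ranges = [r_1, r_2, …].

beam 1: φ=-135°, α=150°
  dir = (cos 150°, sin 150°) = (-0.8660, 0.5000); from cell (8,3)
  next x-line at t=0.7044, next y-line at t=1.4200; Δt_x=1.1547, Δt_y=2.0000
    x: enter (7,3) at t=0.7044
    y: enter (7,4) at t=1.4200 ← occupied
  → r_1 = 1.4200
beam 2: φ=-45°, α=240°
  dir = (cos 240°, sin 240°) = (-0.5000, -0.8660); from cell (8,3)
  next x-line at t=1.2200, next y-line at t=0.3349; Δt_x=2.0000, Δt_y=1.1547
    y: enter (8,2) at t=0.3349
    x: enter (7,2) at t=1.2200
    y: enter (7,1) at t=1.4896
    y: enter (7,0) at t=2.6443 ← occupied
  → r_2 = 2.6443
beam 3: φ=45°, α=330°
  dir = (cos 330°, sin 330°) = (0.8660, -0.5000); from cell (8,3)
  next x-line at t=0.4503, next y-line at t=0.5800; Δt_x=1.1547, Δt_y=2.0000
    x: enter (9,3) at t=0.4503 ← occupied
  → r_3 = 0.4503
beam 4: φ=135°, α=60°
  dir = (cos 60°, sin 60°) = (0.5000, 0.8660); from cell (8,3)
  next x-line at t=0.7800, next y-line at t=0.8198; Δt_x=2.0000, Δt_y=1.1547
    x: enter (9,3) at t=0.7800 ← occupied
  → r_4 = 0.7800

ranges = [1.4200, 2.6443, 0.4503, 0.7800]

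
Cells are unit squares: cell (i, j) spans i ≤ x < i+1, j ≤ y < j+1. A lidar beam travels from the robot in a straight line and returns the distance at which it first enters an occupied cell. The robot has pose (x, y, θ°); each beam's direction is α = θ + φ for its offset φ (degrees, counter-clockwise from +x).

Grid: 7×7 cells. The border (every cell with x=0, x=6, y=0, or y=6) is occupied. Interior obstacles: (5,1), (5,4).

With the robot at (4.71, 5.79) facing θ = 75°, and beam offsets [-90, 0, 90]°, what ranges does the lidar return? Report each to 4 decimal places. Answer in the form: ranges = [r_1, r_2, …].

beam 1: φ=-90°, α=345°
  dir = (cos 345°, sin 345°) = (0.9659, -0.2588); from cell (4,5)
  next x-line at t=0.3002, next y-line at t=3.0523; Δt_x=1.0353, Δt_y=3.8637
    x: enter (5,5) at t=0.3002
    x: enter (6,5) at t=1.3355 ← occupied
  → r_1 = 1.3355
beam 2: φ=0°, α=75°
  dir = (cos 75°, sin 75°) = (0.2588, 0.9659); from cell (4,5)
  next x-line at t=1.1205, next y-line at t=0.2174; Δt_x=3.8637, Δt_y=1.0353
    y: enter (4,6) at t=0.2174 ← occupied
  → r_2 = 0.2174
beam 3: φ=90°, α=165°
  dir = (cos 165°, sin 165°) = (-0.9659, 0.2588); from cell (4,5)
  next x-line at t=0.7350, next y-line at t=0.8114; Δt_x=1.0353, Δt_y=3.8637
    x: enter (3,5) at t=0.7350
    y: enter (3,6) at t=0.8114 ← occupied
  → r_3 = 0.8114

ranges = [1.3355, 0.2174, 0.8114]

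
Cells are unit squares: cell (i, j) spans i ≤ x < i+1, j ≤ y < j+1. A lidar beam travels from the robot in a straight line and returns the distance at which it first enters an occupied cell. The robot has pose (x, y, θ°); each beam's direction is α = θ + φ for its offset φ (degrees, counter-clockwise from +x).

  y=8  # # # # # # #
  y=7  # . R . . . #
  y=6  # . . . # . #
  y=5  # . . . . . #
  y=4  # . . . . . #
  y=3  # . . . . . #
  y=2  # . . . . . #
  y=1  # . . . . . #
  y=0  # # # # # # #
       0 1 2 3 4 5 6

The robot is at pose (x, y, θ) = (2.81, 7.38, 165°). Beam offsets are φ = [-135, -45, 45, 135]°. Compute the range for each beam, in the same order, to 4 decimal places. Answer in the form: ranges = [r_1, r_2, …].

beam 1: φ=-135°, α=30°
  direction (0.8660, 0.5000); cell (2,7); t to first gridline: x 0.2194, y 1.2400 (then +1.1547 / +2.0000)
    (3,7) via x @ 0.2194
    (3,8) via y @ 1.2400  # hit
  → r_1 = 1.2400
beam 2: φ=-45°, α=120°
  direction (-0.5000, 0.8660); cell (2,7); t to first gridline: x 1.6200, y 0.7159 (then +2.0000 / +1.1547)
    (2,8) via y @ 0.7159  # hit
  → r_2 = 0.7159
beam 3: φ=45°, α=210°
  direction (-0.8660, -0.5000); cell (2,7); t to first gridline: x 0.9353, y 0.7600 (then +1.1547 / +2.0000)
    (2,6) via y @ 0.7600
    (1,6) via x @ 0.9353
    (0,6) via x @ 2.0900  # hit
  → r_3 = 2.0900
beam 4: φ=135°, α=300°
  direction (0.5000, -0.8660); cell (2,7); t to first gridline: x 0.3800, y 0.4388 (then +2.0000 / +1.1547)
    (3,7) via x @ 0.3800
    (3,6) via y @ 0.4388
    (3,5) via y @ 1.5935
    (4,5) via x @ 2.3800
    (4,4) via y @ 2.7482
    (4,3) via y @ 3.9029
    (5,3) via x @ 4.3800
    (5,2) via y @ 5.0576
    (5,1) via y @ 6.2123
    (6,1) via x @ 6.3800  # hit
  → r_4 = 6.3800

ranges = [1.2400, 0.7159, 2.0900, 6.3800]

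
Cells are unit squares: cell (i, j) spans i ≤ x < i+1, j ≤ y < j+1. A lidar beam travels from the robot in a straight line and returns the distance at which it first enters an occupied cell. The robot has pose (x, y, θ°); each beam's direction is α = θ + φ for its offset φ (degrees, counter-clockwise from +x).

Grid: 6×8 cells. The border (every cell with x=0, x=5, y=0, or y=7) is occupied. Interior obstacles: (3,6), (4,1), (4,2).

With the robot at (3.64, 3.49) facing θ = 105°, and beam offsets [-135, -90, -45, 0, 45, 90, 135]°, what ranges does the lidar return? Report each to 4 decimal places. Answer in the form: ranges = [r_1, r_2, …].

beam 1: φ=-135°, α=330°
  direction (0.8660, -0.5000); cell (3,3); t to first gridline: x 0.4157, y 0.9800 (then +1.1547 / +2.0000)
    (4,3) via x @ 0.4157
    (4,2) via y @ 0.9800  # hit
  → r_1 = 0.9800
beam 2: φ=-90°, α=15°
  direction (0.9659, 0.2588); cell (3,3); t to first gridline: x 0.3727, y 1.9705 (then +1.0353 / +3.8637)
    (4,3) via x @ 0.3727
    (5,3) via x @ 1.4080  # hit
  → r_2 = 1.4080
beam 3: φ=-45°, α=60°
  direction (0.5000, 0.8660); cell (3,3); t to first gridline: x 0.7200, y 0.5889 (then +2.0000 / +1.1547)
    (3,4) via y @ 0.5889
    (4,4) via x @ 0.7200
    (4,5) via y @ 1.7436
    (5,5) via x @ 2.7200  # hit
  → r_3 = 2.7200
beam 4: φ=0°, α=105°
  direction (-0.2588, 0.9659); cell (3,3); t to first gridline: x 2.4728, y 0.5280 (then +3.8637 / +1.0353)
    (3,4) via y @ 0.5280
    (3,5) via y @ 1.5633
    (2,5) via x @ 2.4728
    (2,6) via y @ 2.5985
    (2,7) via y @ 3.6338  # hit
  → r_4 = 3.6338
beam 5: φ=45°, α=150°
  direction (-0.8660, 0.5000); cell (3,3); t to first gridline: x 0.7390, y 1.0200 (then +1.1547 / +2.0000)
    (2,3) via x @ 0.7390
    (2,4) via y @ 1.0200
    (1,4) via x @ 1.8937
    (1,5) via y @ 3.0200
    (0,5) via x @ 3.0484  # hit
  → r_5 = 3.0484
beam 6: φ=90°, α=195°
  direction (-0.9659, -0.2588); cell (3,3); t to first gridline: x 0.6626, y 1.8932 (then +1.0353 / +3.8637)
    (2,3) via x @ 0.6626
    (1,3) via x @ 1.6979
    (1,2) via y @ 1.8932
    (0,2) via x @ 2.7331  # hit
  → r_6 = 2.7331
beam 7: φ=135°, α=240°
  direction (-0.5000, -0.8660); cell (3,3); t to first gridline: x 1.2800, y 0.5658 (then +2.0000 / +1.1547)
    (3,2) via y @ 0.5658
    (2,2) via x @ 1.2800
    (2,1) via y @ 1.7205
    (2,0) via y @ 2.8752  # hit
  → r_7 = 2.8752

ranges = [0.9800, 1.4080, 2.7200, 3.6338, 3.0484, 2.7331, 2.8752]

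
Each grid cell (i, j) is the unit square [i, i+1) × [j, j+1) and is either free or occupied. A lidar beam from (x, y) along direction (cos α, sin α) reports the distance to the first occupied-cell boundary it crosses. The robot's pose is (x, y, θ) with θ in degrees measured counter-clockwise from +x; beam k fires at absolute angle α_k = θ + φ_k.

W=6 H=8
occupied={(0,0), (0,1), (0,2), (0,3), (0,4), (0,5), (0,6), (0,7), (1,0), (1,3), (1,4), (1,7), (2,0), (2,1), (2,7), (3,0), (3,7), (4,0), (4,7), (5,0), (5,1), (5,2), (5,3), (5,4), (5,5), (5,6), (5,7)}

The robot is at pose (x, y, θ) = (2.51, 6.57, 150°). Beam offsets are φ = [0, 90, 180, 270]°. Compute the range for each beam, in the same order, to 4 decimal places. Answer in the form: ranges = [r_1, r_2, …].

beam 1: φ=0°, α=150°
  direction (-0.8660, 0.5000); cell (2,6); t to first gridline: x 0.5889, y 0.8600 (then +1.1547 / +2.0000)
    (1,6) via x @ 0.5889
    (1,7) via y @ 0.8600  # hit
  → r_1 = 0.8600
beam 2: φ=90°, α=240°
  direction (-0.5000, -0.8660); cell (2,6); t to first gridline: x 1.0200, y 0.6582 (then +2.0000 / +1.1547)
    (2,5) via y @ 0.6582
    (1,5) via x @ 1.0200
    (1,4) via y @ 1.8129  # hit
  → r_2 = 1.8129
beam 3: φ=180°, α=330°
  direction (0.8660, -0.5000); cell (2,6); t to first gridline: x 0.5658, y 1.1400 (then +1.1547 / +2.0000)
    (3,6) via x @ 0.5658
    (3,5) via y @ 1.1400
    (4,5) via x @ 1.7205
    (5,5) via x @ 2.8752  # hit
  → r_3 = 2.8752
beam 4: φ=270°, α=60°
  direction (0.5000, 0.8660); cell (2,6); t to first gridline: x 0.9800, y 0.4965 (then +2.0000 / +1.1547)
    (2,7) via y @ 0.4965  # hit
  → r_4 = 0.4965

ranges = [0.8600, 1.8129, 2.8752, 0.4965]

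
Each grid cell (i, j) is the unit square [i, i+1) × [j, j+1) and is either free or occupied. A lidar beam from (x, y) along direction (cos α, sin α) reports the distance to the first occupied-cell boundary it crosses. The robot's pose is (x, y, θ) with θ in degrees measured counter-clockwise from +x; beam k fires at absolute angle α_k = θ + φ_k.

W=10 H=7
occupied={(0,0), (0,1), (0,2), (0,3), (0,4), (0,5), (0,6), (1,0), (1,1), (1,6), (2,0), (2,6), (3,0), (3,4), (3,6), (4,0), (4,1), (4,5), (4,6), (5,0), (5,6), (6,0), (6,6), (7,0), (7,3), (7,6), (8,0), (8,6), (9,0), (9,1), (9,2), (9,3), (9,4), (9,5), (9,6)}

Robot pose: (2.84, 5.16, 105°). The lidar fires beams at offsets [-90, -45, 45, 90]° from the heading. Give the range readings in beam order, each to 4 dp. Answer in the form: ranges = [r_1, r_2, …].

ranges = [1.2009, 0.9699, 1.6800, 1.9049]

beam 1: φ=-90°, α=15°
  d=(0.9659,0.2588)  start (2,5)  tX=0.1656 tY=3.2455  stride 1/|dx|=1.0353 1/|dy|=3.8637
    cross x-line → (3,5), t=0.1656
    cross x-line → (4,5), t=1.2009 (wall)
  → r_1 = 1.2009
beam 2: φ=-45°, α=60°
  d=(0.5000,0.8660)  start (2,5)  tX=0.3200 tY=0.9699  stride 1/|dx|=2.0000 1/|dy|=1.1547
    cross x-line → (3,5), t=0.3200
    cross y-line → (3,6), t=0.9699 (wall)
  → r_2 = 0.9699
beam 3: φ=45°, α=150°
  d=(-0.8660,0.5000)  start (2,5)  tX=0.9699 tY=1.6800  stride 1/|dx|=1.1547 1/|dy|=2.0000
    cross x-line → (1,5), t=0.9699
    cross y-line → (1,6), t=1.6800 (wall)
  → r_3 = 1.6800
beam 4: φ=90°, α=195°
  d=(-0.9659,-0.2588)  start (2,5)  tX=0.8696 tY=0.6182  stride 1/|dx|=1.0353 1/|dy|=3.8637
    cross y-line → (2,4), t=0.6182
    cross x-line → (1,4), t=0.8696
    cross x-line → (0,4), t=1.9049 (wall)
  → r_4 = 1.9049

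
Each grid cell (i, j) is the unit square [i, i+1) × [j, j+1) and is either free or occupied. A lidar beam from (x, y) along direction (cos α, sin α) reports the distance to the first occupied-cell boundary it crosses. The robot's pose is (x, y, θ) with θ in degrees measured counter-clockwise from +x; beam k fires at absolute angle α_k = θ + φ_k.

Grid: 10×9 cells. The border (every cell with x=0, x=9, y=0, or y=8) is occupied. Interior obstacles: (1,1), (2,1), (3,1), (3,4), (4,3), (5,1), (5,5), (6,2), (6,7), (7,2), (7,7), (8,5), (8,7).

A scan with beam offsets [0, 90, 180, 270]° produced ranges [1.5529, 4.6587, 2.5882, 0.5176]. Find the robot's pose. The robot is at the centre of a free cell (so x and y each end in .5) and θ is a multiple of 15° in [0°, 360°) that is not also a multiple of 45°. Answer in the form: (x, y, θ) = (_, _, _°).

Candidates: 43 free-cell centres × 16 headings = 688 poses. Raycast each; keep the one whose scan matches to 4 dp.
  (2.5, 5.5, 210°): beam 1 = 1.7321 ≠ 1.5529 ✗
  (5.5, 3.5, 345°): beam 1 = 1.9319 ≠ 1.5529 ✗
  (8.5, 1.5, 30°): beam 1 = 0.5774 ≠ 1.5529 ✗
  (1.5, 4.5, 345°): beam 2 = 3.6235 ≠ 4.6587 ✗
  …
  (8.5, 3.5, 75°): r_1=1.5529, r_2=4.6587, r_3=2.5882, r_4=0.5176 — all match ✓
No second candidate reproduces the full scan.

(x, y, θ) = (8.5, 3.5, 75°)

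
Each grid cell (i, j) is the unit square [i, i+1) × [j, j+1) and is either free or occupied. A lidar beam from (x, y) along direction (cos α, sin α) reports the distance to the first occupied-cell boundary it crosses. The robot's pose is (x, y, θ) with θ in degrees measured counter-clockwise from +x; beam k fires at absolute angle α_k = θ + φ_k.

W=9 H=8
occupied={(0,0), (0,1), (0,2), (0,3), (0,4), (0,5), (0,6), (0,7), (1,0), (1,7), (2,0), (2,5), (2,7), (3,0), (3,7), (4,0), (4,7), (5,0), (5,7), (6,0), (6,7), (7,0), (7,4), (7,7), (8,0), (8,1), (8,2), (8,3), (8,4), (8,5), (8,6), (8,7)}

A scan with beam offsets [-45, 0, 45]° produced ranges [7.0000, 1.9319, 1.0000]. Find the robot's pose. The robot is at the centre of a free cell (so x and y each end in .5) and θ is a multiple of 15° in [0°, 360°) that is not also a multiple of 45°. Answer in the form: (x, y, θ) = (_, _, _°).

Candidates: 40 free-cell centres × 16 headings = 640 poses. Raycast each; keep the one whose scan matches to 4 dp.
  (5.5, 6.5, 30°): beam 1 = 2.5882 ≠ 7.0000 ✗
  (7.5, 2.5, 255°): beam 1 = 3.0000 ≠ 7.0000 ✗
  (3.5, 1.5, 105°): beam 1 = 6.3509 ≠ 7.0000 ✗
  …
  (1.5, 3.5, 75°): r_1=7.0000, r_2=1.9319, r_3=1.0000 — all match ✓
No second candidate reproduces the full scan.

(x, y, θ) = (1.5, 3.5, 75°)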